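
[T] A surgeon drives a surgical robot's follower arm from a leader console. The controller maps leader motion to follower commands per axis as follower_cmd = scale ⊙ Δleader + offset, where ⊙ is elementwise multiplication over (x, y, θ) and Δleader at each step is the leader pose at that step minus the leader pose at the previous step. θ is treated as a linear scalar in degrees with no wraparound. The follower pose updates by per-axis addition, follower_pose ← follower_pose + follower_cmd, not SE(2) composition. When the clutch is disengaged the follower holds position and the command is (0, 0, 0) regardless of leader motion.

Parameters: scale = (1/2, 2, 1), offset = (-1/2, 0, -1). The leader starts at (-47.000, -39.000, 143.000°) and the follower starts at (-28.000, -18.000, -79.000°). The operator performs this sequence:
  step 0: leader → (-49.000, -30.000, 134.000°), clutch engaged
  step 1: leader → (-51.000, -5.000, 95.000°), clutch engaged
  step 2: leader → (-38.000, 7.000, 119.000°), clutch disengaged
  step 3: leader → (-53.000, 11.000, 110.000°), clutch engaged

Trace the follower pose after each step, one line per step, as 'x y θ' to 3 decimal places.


-29.500 0.000 -89.000
-31.000 50.000 -129.000
-31.000 50.000 -129.000
-39.000 58.000 -139.000

step 0: Δleader=(-2.000, 9.000, -9.000°), engaged; cmd=(-1.500, 18.000, -10.000°) → follower=(-29.500, 0.000, -89.000°)
step 1: Δleader=(-2.000, 25.000, -39.000°), engaged; cmd=(-1.500, 50.000, -40.000°) → follower=(-31.000, 50.000, -129.000°)
step 2: Δleader=(13.000, 12.000, 24.000°), disengaged; cmd=(0,0,0) → follower holds at (-31.000, 50.000, -129.000°)
step 3: Δleader=(-15.000, 4.000, -9.000°), engaged; cmd=(-8.000, 8.000, -10.000°) → follower=(-39.000, 58.000, -139.000°)


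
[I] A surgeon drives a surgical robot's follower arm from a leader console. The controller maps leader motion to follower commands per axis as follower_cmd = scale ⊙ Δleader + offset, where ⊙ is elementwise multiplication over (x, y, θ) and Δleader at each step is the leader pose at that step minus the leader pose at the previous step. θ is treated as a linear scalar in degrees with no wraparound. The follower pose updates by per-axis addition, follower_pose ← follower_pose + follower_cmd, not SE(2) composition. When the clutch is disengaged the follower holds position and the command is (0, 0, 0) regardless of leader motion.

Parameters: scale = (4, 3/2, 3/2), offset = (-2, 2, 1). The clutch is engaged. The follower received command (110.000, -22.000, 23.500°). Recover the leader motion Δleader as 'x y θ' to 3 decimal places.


28.000 -16.000 15.000

axis x: (110.000 − -2) / (4) = 28.000
axis y: (-22.000 − 2) / (3/2) = -16.000
axis θ: (23.500 − 1) / (3/2) = 15.000


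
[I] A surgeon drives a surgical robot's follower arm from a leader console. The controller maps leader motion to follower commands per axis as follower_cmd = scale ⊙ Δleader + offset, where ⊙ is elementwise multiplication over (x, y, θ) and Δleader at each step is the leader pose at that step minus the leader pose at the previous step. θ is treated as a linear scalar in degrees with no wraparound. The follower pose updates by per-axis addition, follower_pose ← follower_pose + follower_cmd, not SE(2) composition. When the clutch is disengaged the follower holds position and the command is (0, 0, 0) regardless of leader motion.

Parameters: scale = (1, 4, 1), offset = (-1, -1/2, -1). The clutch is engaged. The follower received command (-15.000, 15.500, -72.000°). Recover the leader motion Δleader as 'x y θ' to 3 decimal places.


axis x: (-15.000 − -1) / (1) = -14.000
axis y: (15.500 − -1/2) / (4) = 4.000
axis θ: (-72.000 − -1) / (1) = -71.000

-14.000 4.000 -71.000


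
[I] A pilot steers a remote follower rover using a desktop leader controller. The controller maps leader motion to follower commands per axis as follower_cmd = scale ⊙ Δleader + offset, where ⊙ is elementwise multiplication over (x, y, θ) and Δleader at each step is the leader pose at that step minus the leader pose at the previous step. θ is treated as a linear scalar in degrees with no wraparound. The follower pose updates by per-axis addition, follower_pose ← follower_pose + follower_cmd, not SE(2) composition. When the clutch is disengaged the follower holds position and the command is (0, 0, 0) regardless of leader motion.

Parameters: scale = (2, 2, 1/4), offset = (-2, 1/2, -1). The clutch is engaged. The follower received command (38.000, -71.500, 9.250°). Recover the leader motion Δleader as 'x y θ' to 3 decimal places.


axis x: (38.000 − -2) / (2) = 20.000
axis y: (-71.500 − 1/2) / (2) = -36.000
axis θ: (9.250 − -1) / (1/4) = 41.000

20.000 -36.000 41.000


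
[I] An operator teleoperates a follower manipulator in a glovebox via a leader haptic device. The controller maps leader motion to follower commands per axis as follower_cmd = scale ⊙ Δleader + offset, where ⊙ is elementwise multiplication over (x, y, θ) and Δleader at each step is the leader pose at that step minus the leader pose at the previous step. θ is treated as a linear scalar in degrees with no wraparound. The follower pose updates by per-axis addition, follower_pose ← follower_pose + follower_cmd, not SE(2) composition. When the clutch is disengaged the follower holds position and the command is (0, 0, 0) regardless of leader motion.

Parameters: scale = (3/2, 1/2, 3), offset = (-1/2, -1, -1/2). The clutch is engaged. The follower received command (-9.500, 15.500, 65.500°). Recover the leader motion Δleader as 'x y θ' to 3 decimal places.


axis x: (-9.500 − -1/2) / (3/2) = -6.000
axis y: (15.500 − -1) / (1/2) = 33.000
axis θ: (65.500 − -1/2) / (3) = 22.000

-6.000 33.000 22.000


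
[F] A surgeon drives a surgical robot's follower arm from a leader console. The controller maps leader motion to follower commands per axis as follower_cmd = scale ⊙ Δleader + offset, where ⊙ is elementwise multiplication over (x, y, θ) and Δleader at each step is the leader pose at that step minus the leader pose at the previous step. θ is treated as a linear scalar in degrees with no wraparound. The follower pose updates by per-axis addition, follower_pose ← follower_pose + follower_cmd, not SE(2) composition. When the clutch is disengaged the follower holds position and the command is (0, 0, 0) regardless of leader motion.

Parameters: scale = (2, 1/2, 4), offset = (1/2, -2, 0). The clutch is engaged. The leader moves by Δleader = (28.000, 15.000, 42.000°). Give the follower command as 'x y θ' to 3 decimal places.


56.500 5.500 168.000

axis x: 2·28.000 + 1/2 = 56.500
axis y: 1/2·15.000 + -2 = 5.500
axis θ: 4·42.000 + 0 = 168.000


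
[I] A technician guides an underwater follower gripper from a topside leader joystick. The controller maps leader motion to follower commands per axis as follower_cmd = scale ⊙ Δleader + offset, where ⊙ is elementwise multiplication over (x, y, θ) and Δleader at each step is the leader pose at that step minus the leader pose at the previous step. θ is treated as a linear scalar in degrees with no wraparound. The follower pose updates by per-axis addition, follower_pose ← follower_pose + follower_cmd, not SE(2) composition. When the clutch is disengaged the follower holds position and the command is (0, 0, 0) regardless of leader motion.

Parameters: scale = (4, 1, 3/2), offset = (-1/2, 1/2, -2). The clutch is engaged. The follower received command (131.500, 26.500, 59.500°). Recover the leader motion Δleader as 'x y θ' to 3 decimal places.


33.000 26.000 41.000

axis x: (131.500 − -1/2) / (4) = 33.000
axis y: (26.500 − 1/2) / (1) = 26.000
axis θ: (59.500 − -2) / (3/2) = 41.000


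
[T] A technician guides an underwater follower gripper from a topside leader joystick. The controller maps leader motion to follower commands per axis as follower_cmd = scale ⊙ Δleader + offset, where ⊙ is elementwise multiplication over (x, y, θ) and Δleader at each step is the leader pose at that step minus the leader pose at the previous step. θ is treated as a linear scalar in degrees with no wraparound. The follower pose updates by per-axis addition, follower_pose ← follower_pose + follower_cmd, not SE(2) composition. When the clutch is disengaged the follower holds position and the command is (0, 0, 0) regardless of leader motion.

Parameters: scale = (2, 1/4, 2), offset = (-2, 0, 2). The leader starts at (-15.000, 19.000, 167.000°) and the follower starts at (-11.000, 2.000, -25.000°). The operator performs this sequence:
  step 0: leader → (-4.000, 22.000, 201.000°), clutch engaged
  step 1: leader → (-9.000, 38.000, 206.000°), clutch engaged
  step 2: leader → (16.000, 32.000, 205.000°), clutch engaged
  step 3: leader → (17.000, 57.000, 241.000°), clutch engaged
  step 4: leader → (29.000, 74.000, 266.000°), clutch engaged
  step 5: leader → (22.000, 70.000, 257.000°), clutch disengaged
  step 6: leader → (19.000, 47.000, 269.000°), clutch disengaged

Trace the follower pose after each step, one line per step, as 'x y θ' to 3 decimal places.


9.000 2.750 45.000
-3.000 6.750 57.000
45.000 5.250 57.000
45.000 11.500 131.000
67.000 15.750 183.000
67.000 15.750 183.000
67.000 15.750 183.000

step 0: Δleader=(11.000, 3.000, 34.000°), engaged; cmd=(20.000, 0.750, 70.000°) → follower=(9.000, 2.750, 45.000°)
step 1: Δleader=(-5.000, 16.000, 5.000°), engaged; cmd=(-12.000, 4.000, 12.000°) → follower=(-3.000, 6.750, 57.000°)
step 2: Δleader=(25.000, -6.000, -1.000°), engaged; cmd=(48.000, -1.500, 0.000°) → follower=(45.000, 5.250, 57.000°)
step 3: Δleader=(1.000, 25.000, 36.000°), engaged; cmd=(0.000, 6.250, 74.000°) → follower=(45.000, 11.500, 131.000°)
step 4: Δleader=(12.000, 17.000, 25.000°), engaged; cmd=(22.000, 4.250, 52.000°) → follower=(67.000, 15.750, 183.000°)
step 5: Δleader=(-7.000, -4.000, -9.000°), disengaged; cmd=(0,0,0) → follower holds at (67.000, 15.750, 183.000°)
step 6: Δleader=(-3.000, -23.000, 12.000°), disengaged; cmd=(0,0,0) → follower holds at (67.000, 15.750, 183.000°)


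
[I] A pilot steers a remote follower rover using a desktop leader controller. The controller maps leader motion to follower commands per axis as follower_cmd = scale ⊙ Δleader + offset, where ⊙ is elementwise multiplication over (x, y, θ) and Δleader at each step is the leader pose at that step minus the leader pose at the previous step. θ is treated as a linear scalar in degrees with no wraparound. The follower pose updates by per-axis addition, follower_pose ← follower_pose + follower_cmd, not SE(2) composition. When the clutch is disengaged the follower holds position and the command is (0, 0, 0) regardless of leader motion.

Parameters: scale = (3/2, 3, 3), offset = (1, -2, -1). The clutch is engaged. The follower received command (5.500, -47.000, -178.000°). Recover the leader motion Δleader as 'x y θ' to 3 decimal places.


3.000 -15.000 -59.000

axis x: (5.500 − 1) / (3/2) = 3.000
axis y: (-47.000 − -2) / (3) = -15.000
axis θ: (-178.000 − -1) / (3) = -59.000


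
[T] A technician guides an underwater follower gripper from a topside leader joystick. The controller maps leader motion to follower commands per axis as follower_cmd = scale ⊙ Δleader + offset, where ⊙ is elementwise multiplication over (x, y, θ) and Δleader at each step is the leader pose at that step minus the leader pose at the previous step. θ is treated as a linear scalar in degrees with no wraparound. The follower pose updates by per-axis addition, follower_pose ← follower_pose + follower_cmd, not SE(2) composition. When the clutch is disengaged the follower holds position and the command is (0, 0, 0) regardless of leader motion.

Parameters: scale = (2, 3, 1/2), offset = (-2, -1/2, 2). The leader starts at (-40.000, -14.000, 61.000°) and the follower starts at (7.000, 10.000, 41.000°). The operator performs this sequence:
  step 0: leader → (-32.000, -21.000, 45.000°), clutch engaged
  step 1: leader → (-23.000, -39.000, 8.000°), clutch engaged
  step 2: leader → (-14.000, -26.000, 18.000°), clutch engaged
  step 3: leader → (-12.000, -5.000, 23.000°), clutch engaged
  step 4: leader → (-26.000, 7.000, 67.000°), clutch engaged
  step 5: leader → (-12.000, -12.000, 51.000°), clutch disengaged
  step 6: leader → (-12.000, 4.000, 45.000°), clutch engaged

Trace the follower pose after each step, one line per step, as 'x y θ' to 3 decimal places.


step 0: Δleader=(8.000, -7.000, -16.000°), engaged; cmd=(14.000, -21.500, -6.000°) → follower=(21.000, -11.500, 35.000°)
step 1: Δleader=(9.000, -18.000, -37.000°), engaged; cmd=(16.000, -54.500, -16.500°) → follower=(37.000, -66.000, 18.500°)
step 2: Δleader=(9.000, 13.000, 10.000°), engaged; cmd=(16.000, 38.500, 7.000°) → follower=(53.000, -27.500, 25.500°)
step 3: Δleader=(2.000, 21.000, 5.000°), engaged; cmd=(2.000, 62.500, 4.500°) → follower=(55.000, 35.000, 30.000°)
step 4: Δleader=(-14.000, 12.000, 44.000°), engaged; cmd=(-30.000, 35.500, 24.000°) → follower=(25.000, 70.500, 54.000°)
step 5: Δleader=(14.000, -19.000, -16.000°), disengaged; cmd=(0,0,0) → follower holds at (25.000, 70.500, 54.000°)
step 6: Δleader=(0.000, 16.000, -6.000°), engaged; cmd=(-2.000, 47.500, -1.000°) → follower=(23.000, 118.000, 53.000°)

21.000 -11.500 35.000
37.000 -66.000 18.500
53.000 -27.500 25.500
55.000 35.000 30.000
25.000 70.500 54.000
25.000 70.500 54.000
23.000 118.000 53.000


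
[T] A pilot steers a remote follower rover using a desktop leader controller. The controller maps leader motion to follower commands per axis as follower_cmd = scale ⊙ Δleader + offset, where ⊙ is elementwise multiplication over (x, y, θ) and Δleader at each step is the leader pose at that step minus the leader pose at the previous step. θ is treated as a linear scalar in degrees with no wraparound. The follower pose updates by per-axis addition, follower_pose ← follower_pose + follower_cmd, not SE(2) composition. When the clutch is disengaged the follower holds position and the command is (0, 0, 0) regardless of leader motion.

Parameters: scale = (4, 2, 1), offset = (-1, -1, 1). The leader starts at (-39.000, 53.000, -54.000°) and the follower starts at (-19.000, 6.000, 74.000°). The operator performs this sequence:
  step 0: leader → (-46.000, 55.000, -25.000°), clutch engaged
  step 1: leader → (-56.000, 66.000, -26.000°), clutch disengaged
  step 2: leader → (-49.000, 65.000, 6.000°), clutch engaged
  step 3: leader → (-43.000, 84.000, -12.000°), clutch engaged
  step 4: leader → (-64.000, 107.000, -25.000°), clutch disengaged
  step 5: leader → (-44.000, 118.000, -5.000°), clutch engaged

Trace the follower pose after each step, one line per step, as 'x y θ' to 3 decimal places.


step 0: Δleader=(-7.000, 2.000, 29.000°), engaged; cmd=(-29.000, 3.000, 30.000°) → follower=(-48.000, 9.000, 104.000°)
step 1: Δleader=(-10.000, 11.000, -1.000°), disengaged; cmd=(0,0,0) → follower holds at (-48.000, 9.000, 104.000°)
step 2: Δleader=(7.000, -1.000, 32.000°), engaged; cmd=(27.000, -3.000, 33.000°) → follower=(-21.000, 6.000, 137.000°)
step 3: Δleader=(6.000, 19.000, -18.000°), engaged; cmd=(23.000, 37.000, -17.000°) → follower=(2.000, 43.000, 120.000°)
step 4: Δleader=(-21.000, 23.000, -13.000°), disengaged; cmd=(0,0,0) → follower holds at (2.000, 43.000, 120.000°)
step 5: Δleader=(20.000, 11.000, 20.000°), engaged; cmd=(79.000, 21.000, 21.000°) → follower=(81.000, 64.000, 141.000°)

-48.000 9.000 104.000
-48.000 9.000 104.000
-21.000 6.000 137.000
2.000 43.000 120.000
2.000 43.000 120.000
81.000 64.000 141.000


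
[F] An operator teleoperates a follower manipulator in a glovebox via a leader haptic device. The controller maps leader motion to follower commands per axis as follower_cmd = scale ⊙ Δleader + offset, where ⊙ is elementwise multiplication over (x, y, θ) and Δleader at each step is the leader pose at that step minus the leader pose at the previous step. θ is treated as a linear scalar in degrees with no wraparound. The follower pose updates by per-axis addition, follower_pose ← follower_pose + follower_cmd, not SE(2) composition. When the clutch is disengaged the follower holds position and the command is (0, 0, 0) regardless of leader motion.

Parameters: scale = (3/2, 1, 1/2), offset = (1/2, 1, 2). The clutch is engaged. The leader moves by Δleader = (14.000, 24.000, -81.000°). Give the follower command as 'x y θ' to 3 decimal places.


axis x: 3/2·14.000 + 1/2 = 21.500
axis y: 1·24.000 + 1 = 25.000
axis θ: 1/2·-81.000 + 2 = -38.500

21.500 25.000 -38.500


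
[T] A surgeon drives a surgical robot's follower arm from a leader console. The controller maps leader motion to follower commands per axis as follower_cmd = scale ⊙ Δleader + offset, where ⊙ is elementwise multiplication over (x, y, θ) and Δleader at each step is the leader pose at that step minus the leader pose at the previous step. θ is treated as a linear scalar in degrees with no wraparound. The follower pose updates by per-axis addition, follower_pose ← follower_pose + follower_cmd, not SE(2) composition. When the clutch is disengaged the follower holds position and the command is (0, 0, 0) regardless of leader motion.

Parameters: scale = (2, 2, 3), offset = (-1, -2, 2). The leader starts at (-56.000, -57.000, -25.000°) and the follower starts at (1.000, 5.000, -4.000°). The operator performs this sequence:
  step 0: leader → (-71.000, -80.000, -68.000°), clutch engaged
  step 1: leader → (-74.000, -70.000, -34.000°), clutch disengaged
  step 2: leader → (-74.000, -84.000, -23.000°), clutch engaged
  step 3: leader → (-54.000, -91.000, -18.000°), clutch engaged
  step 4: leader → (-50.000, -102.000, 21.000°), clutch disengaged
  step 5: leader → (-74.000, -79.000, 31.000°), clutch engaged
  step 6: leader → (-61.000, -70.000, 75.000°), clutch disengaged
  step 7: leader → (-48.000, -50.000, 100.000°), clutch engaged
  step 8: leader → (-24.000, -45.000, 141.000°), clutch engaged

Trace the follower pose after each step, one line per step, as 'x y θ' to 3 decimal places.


step 0: Δleader=(-15.000, -23.000, -43.000°), engaged; cmd=(-31.000, -48.000, -127.000°) → follower=(-30.000, -43.000, -131.000°)
step 1: Δleader=(-3.000, 10.000, 34.000°), disengaged; cmd=(0,0,0) → follower holds at (-30.000, -43.000, -131.000°)
step 2: Δleader=(0.000, -14.000, 11.000°), engaged; cmd=(-1.000, -30.000, 35.000°) → follower=(-31.000, -73.000, -96.000°)
step 3: Δleader=(20.000, -7.000, 5.000°), engaged; cmd=(39.000, -16.000, 17.000°) → follower=(8.000, -89.000, -79.000°)
step 4: Δleader=(4.000, -11.000, 39.000°), disengaged; cmd=(0,0,0) → follower holds at (8.000, -89.000, -79.000°)
step 5: Δleader=(-24.000, 23.000, 10.000°), engaged; cmd=(-49.000, 44.000, 32.000°) → follower=(-41.000, -45.000, -47.000°)
step 6: Δleader=(13.000, 9.000, 44.000°), disengaged; cmd=(0,0,0) → follower holds at (-41.000, -45.000, -47.000°)
step 7: Δleader=(13.000, 20.000, 25.000°), engaged; cmd=(25.000, 38.000, 77.000°) → follower=(-16.000, -7.000, 30.000°)
step 8: Δleader=(24.000, 5.000, 41.000°), engaged; cmd=(47.000, 8.000, 125.000°) → follower=(31.000, 1.000, 155.000°)

-30.000 -43.000 -131.000
-30.000 -43.000 -131.000
-31.000 -73.000 -96.000
8.000 -89.000 -79.000
8.000 -89.000 -79.000
-41.000 -45.000 -47.000
-41.000 -45.000 -47.000
-16.000 -7.000 30.000
31.000 1.000 155.000


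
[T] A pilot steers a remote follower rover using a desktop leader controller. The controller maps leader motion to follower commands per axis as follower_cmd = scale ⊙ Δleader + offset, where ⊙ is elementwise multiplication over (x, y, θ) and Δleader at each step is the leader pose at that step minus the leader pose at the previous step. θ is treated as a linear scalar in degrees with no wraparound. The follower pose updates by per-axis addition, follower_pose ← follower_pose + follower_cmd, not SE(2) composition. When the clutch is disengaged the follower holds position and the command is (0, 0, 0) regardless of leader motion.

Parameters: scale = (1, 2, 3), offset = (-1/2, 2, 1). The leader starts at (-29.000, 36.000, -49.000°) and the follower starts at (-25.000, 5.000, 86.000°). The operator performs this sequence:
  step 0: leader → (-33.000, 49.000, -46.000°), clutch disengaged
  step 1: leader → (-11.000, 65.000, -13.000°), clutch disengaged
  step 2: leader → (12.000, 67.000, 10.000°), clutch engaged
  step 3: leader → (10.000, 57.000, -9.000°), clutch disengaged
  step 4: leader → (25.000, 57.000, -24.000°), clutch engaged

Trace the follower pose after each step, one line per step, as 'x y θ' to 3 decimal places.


-25.000 5.000 86.000
-25.000 5.000 86.000
-2.500 11.000 156.000
-2.500 11.000 156.000
12.000 13.000 112.000

step 0: Δleader=(-4.000, 13.000, 3.000°), disengaged; cmd=(0,0,0) → follower holds at (-25.000, 5.000, 86.000°)
step 1: Δleader=(22.000, 16.000, 33.000°), disengaged; cmd=(0,0,0) → follower holds at (-25.000, 5.000, 86.000°)
step 2: Δleader=(23.000, 2.000, 23.000°), engaged; cmd=(22.500, 6.000, 70.000°) → follower=(-2.500, 11.000, 156.000°)
step 3: Δleader=(-2.000, -10.000, -19.000°), disengaged; cmd=(0,0,0) → follower holds at (-2.500, 11.000, 156.000°)
step 4: Δleader=(15.000, 0.000, -15.000°), engaged; cmd=(14.500, 2.000, -44.000°) → follower=(12.000, 13.000, 112.000°)


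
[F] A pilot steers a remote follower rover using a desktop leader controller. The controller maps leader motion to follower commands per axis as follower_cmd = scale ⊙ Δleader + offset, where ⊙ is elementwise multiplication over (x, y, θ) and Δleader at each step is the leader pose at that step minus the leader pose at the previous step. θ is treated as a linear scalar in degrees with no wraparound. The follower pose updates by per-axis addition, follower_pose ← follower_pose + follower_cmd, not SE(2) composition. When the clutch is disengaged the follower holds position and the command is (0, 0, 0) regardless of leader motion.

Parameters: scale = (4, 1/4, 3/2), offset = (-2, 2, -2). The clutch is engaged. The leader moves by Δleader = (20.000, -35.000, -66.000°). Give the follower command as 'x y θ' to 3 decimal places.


78.000 -6.750 -101.000

axis x: 4·20.000 + -2 = 78.000
axis y: 1/4·-35.000 + 2 = -6.750
axis θ: 3/2·-66.000 + -2 = -101.000


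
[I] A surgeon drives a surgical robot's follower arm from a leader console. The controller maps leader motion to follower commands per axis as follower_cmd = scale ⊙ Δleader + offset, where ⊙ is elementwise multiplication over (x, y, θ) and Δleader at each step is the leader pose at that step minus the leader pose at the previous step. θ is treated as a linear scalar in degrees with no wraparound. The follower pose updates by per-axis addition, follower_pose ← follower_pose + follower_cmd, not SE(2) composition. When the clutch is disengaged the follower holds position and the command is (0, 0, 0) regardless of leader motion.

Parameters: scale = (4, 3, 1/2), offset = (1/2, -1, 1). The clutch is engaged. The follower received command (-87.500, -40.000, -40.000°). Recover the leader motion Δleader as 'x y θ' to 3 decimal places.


-22.000 -13.000 -82.000

axis x: (-87.500 − 1/2) / (4) = -22.000
axis y: (-40.000 − -1) / (3) = -13.000
axis θ: (-40.000 − 1) / (1/2) = -82.000


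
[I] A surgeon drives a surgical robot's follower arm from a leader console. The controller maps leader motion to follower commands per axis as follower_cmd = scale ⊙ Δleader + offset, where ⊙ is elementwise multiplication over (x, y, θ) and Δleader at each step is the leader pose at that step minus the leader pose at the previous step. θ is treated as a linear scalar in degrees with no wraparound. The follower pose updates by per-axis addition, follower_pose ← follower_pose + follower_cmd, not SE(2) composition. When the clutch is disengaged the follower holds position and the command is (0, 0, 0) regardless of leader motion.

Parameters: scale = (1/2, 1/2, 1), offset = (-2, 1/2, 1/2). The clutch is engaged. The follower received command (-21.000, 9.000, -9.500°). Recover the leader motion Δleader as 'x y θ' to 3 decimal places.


axis x: (-21.000 − -2) / (1/2) = -38.000
axis y: (9.000 − 1/2) / (1/2) = 17.000
axis θ: (-9.500 − 1/2) / (1) = -10.000

-38.000 17.000 -10.000


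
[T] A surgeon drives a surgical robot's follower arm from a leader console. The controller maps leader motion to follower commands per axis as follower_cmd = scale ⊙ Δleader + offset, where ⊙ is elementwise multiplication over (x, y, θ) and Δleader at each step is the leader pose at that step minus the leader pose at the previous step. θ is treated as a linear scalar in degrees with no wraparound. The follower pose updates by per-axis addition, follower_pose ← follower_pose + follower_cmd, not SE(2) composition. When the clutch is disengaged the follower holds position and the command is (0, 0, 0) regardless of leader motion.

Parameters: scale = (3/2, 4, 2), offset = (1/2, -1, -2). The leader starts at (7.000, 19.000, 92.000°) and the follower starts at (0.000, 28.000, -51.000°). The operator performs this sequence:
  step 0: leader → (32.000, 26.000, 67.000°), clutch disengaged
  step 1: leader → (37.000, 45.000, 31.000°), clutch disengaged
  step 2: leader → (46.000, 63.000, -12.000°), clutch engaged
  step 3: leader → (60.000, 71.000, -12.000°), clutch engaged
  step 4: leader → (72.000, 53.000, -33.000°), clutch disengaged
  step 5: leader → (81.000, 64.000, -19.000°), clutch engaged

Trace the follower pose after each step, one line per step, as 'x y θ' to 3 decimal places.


0.000 28.000 -51.000
0.000 28.000 -51.000
14.000 99.000 -139.000
35.500 130.000 -141.000
35.500 130.000 -141.000
49.500 173.000 -115.000

step 0: Δleader=(25.000, 7.000, -25.000°), disengaged; cmd=(0,0,0) → follower holds at (0.000, 28.000, -51.000°)
step 1: Δleader=(5.000, 19.000, -36.000°), disengaged; cmd=(0,0,0) → follower holds at (0.000, 28.000, -51.000°)
step 2: Δleader=(9.000, 18.000, -43.000°), engaged; cmd=(14.000, 71.000, -88.000°) → follower=(14.000, 99.000, -139.000°)
step 3: Δleader=(14.000, 8.000, 0.000°), engaged; cmd=(21.500, 31.000, -2.000°) → follower=(35.500, 130.000, -141.000°)
step 4: Δleader=(12.000, -18.000, -21.000°), disengaged; cmd=(0,0,0) → follower holds at (35.500, 130.000, -141.000°)
step 5: Δleader=(9.000, 11.000, 14.000°), engaged; cmd=(14.000, 43.000, 26.000°) → follower=(49.500, 173.000, -115.000°)


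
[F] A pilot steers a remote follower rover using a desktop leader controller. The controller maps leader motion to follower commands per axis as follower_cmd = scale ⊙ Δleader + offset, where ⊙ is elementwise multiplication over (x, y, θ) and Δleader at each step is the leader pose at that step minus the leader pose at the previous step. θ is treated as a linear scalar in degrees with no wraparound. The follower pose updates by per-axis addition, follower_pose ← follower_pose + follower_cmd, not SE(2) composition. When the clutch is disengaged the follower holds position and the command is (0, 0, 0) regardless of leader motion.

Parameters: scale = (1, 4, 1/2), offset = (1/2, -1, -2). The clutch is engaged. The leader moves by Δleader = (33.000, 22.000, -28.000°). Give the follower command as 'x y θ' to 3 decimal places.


axis x: 1·33.000 + 1/2 = 33.500
axis y: 4·22.000 + -1 = 87.000
axis θ: 1/2·-28.000 + -2 = -16.000

33.500 87.000 -16.000


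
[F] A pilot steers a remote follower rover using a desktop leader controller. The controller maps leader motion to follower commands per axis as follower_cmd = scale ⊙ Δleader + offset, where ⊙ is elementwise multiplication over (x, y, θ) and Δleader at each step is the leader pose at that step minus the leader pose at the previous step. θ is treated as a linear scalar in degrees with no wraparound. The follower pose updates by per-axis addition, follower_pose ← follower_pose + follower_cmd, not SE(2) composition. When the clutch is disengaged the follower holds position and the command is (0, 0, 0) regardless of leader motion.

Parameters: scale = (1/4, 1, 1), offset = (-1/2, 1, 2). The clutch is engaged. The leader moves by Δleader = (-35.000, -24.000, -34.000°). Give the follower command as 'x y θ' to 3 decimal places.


axis x: 1/4·-35.000 + -1/2 = -9.250
axis y: 1·-24.000 + 1 = -23.000
axis θ: 1·-34.000 + 2 = -32.000

-9.250 -23.000 -32.000


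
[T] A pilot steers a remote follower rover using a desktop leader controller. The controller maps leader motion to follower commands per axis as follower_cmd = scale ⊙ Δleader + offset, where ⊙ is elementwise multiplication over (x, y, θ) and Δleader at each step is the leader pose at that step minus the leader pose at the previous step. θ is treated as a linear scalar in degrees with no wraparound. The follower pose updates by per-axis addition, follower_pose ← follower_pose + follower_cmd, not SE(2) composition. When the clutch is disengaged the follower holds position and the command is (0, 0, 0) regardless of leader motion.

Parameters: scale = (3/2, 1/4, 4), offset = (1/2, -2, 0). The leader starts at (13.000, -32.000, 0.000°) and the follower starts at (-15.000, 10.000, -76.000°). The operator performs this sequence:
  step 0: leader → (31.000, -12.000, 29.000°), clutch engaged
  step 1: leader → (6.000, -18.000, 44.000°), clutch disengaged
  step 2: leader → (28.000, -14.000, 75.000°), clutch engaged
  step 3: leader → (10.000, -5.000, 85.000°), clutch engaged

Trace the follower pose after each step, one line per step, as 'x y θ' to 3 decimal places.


12.500 13.000 40.000
12.500 13.000 40.000
46.000 12.000 164.000
19.500 12.250 204.000

step 0: Δleader=(18.000, 20.000, 29.000°), engaged; cmd=(27.500, 3.000, 116.000°) → follower=(12.500, 13.000, 40.000°)
step 1: Δleader=(-25.000, -6.000, 15.000°), disengaged; cmd=(0,0,0) → follower holds at (12.500, 13.000, 40.000°)
step 2: Δleader=(22.000, 4.000, 31.000°), engaged; cmd=(33.500, -1.000, 124.000°) → follower=(46.000, 12.000, 164.000°)
step 3: Δleader=(-18.000, 9.000, 10.000°), engaged; cmd=(-26.500, 0.250, 40.000°) → follower=(19.500, 12.250, 204.000°)


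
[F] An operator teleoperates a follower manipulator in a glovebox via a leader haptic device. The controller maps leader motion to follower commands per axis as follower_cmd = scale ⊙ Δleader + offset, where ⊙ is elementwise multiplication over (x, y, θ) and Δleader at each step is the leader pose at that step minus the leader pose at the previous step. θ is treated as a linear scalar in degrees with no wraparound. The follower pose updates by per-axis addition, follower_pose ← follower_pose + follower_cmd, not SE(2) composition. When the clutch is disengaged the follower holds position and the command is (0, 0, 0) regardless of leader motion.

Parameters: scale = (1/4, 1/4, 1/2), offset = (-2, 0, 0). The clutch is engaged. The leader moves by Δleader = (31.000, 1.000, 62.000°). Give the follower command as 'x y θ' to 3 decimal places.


axis x: 1/4·31.000 + -2 = 5.750
axis y: 1/4·1.000 + 0 = 0.250
axis θ: 1/2·62.000 + 0 = 31.000

5.750 0.250 31.000


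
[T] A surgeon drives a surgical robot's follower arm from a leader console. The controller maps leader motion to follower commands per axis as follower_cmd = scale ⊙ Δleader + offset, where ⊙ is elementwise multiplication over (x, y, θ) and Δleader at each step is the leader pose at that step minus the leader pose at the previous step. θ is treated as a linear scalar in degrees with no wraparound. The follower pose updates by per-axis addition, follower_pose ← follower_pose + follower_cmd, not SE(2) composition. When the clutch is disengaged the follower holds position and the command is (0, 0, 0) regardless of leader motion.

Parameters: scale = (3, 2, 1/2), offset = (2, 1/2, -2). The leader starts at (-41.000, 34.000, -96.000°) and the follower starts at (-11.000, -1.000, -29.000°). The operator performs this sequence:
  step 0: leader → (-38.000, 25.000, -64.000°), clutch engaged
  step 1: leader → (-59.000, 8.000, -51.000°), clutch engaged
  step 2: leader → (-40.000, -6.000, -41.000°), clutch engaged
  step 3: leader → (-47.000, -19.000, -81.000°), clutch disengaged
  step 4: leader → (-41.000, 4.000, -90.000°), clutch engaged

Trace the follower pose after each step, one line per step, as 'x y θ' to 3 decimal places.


0.000 -18.500 -15.000
-61.000 -52.000 -10.500
-2.000 -79.500 -7.500
-2.000 -79.500 -7.500
18.000 -33.000 -14.000

step 0: Δleader=(3.000, -9.000, 32.000°), engaged; cmd=(11.000, -17.500, 14.000°) → follower=(0.000, -18.500, -15.000°)
step 1: Δleader=(-21.000, -17.000, 13.000°), engaged; cmd=(-61.000, -33.500, 4.500°) → follower=(-61.000, -52.000, -10.500°)
step 2: Δleader=(19.000, -14.000, 10.000°), engaged; cmd=(59.000, -27.500, 3.000°) → follower=(-2.000, -79.500, -7.500°)
step 3: Δleader=(-7.000, -13.000, -40.000°), disengaged; cmd=(0,0,0) → follower holds at (-2.000, -79.500, -7.500°)
step 4: Δleader=(6.000, 23.000, -9.000°), engaged; cmd=(20.000, 46.500, -6.500°) → follower=(18.000, -33.000, -14.000°)


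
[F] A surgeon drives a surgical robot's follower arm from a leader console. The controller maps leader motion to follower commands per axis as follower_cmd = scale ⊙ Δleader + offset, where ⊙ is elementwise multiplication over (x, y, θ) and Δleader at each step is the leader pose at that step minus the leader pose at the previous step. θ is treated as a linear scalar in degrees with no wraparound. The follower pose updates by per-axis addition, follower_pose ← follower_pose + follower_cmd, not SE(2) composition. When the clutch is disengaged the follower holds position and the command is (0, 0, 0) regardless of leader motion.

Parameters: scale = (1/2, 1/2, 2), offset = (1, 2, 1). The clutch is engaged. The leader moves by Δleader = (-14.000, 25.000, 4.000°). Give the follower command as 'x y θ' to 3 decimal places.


-6.000 14.500 9.000

axis x: 1/2·-14.000 + 1 = -6.000
axis y: 1/2·25.000 + 2 = 14.500
axis θ: 2·4.000 + 1 = 9.000


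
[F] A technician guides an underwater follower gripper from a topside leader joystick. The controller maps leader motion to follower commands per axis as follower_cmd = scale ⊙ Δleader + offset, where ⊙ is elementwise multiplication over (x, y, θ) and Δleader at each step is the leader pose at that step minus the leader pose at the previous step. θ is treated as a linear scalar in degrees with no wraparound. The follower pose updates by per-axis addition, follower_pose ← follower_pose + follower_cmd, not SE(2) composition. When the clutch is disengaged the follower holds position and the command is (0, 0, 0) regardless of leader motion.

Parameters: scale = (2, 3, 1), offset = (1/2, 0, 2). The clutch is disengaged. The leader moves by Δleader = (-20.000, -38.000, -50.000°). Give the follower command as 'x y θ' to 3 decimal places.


clutch disengaged → follower holds; cmd = (0, 0, 0)

0.000 0.000 0.000


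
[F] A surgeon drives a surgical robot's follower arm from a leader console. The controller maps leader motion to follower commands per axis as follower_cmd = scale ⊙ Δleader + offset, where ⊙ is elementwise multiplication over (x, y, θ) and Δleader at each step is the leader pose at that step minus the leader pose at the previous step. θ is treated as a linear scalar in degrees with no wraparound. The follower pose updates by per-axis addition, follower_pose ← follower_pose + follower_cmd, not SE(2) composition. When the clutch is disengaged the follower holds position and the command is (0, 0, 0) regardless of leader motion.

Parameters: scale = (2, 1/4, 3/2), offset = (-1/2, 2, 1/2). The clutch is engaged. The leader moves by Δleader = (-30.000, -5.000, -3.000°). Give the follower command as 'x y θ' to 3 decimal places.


-60.500 0.750 -4.000

axis x: 2·-30.000 + -1/2 = -60.500
axis y: 1/4·-5.000 + 2 = 0.750
axis θ: 3/2·-3.000 + 1/2 = -4.000


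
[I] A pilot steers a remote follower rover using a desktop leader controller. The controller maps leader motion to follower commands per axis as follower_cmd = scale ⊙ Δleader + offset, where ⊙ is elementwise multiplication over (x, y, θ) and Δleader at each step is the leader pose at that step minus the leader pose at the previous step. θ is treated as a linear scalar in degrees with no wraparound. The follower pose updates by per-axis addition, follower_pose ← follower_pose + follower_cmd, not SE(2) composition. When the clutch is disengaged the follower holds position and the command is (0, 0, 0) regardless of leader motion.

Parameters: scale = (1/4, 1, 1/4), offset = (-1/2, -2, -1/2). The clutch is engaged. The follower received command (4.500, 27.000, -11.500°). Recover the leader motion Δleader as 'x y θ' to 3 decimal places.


20.000 29.000 -44.000

axis x: (4.500 − -1/2) / (1/4) = 20.000
axis y: (27.000 − -2) / (1) = 29.000
axis θ: (-11.500 − -1/2) / (1/4) = -44.000


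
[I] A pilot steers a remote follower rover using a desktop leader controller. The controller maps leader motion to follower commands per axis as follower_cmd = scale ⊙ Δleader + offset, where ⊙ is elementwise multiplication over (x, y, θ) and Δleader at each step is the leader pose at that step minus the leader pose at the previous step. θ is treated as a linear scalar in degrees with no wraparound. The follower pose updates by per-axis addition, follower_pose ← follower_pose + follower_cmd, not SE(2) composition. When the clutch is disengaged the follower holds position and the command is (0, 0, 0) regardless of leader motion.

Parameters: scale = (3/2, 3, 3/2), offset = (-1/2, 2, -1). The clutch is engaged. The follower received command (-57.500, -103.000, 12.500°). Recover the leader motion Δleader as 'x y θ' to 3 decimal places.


-38.000 -35.000 9.000

axis x: (-57.500 − -1/2) / (3/2) = -38.000
axis y: (-103.000 − 2) / (3) = -35.000
axis θ: (12.500 − -1) / (3/2) = 9.000


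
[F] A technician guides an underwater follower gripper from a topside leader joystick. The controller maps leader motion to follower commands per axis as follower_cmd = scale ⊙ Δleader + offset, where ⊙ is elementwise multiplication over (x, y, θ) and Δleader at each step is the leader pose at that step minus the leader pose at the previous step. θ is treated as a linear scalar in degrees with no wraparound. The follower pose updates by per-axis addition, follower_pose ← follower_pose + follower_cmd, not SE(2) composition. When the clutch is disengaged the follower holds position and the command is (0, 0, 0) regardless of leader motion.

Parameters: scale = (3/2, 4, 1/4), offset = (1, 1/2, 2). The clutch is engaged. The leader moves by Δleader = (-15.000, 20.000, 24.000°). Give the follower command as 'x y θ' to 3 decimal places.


-21.500 80.500 8.000

axis x: 3/2·-15.000 + 1 = -21.500
axis y: 4·20.000 + 1/2 = 80.500
axis θ: 1/4·24.000 + 2 = 8.000


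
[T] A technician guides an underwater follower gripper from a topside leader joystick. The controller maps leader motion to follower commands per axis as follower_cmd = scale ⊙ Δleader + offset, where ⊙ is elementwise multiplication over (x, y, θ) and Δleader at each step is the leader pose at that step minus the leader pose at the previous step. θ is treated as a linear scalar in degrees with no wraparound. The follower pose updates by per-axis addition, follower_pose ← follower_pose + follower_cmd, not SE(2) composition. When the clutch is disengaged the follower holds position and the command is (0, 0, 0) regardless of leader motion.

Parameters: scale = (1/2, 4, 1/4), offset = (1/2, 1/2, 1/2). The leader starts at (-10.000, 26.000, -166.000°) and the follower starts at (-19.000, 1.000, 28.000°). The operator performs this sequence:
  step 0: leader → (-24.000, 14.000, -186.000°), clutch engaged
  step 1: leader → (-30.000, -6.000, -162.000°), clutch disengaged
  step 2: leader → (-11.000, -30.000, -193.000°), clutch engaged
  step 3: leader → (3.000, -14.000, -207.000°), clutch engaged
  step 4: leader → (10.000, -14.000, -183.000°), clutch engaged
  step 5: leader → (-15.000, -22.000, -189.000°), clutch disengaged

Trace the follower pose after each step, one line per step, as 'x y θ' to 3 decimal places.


step 0: Δleader=(-14.000, -12.000, -20.000°), engaged; cmd=(-6.500, -47.500, -4.500°) → follower=(-25.500, -46.500, 23.500°)
step 1: Δleader=(-6.000, -20.000, 24.000°), disengaged; cmd=(0,0,0) → follower holds at (-25.500, -46.500, 23.500°)
step 2: Δleader=(19.000, -24.000, -31.000°), engaged; cmd=(10.000, -95.500, -7.250°) → follower=(-15.500, -142.000, 16.250°)
step 3: Δleader=(14.000, 16.000, -14.000°), engaged; cmd=(7.500, 64.500, -3.000°) → follower=(-8.000, -77.500, 13.250°)
step 4: Δleader=(7.000, 0.000, 24.000°), engaged; cmd=(4.000, 0.500, 6.500°) → follower=(-4.000, -77.000, 19.750°)
step 5: Δleader=(-25.000, -8.000, -6.000°), disengaged; cmd=(0,0,0) → follower holds at (-4.000, -77.000, 19.750°)

-25.500 -46.500 23.500
-25.500 -46.500 23.500
-15.500 -142.000 16.250
-8.000 -77.500 13.250
-4.000 -77.000 19.750
-4.000 -77.000 19.750
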